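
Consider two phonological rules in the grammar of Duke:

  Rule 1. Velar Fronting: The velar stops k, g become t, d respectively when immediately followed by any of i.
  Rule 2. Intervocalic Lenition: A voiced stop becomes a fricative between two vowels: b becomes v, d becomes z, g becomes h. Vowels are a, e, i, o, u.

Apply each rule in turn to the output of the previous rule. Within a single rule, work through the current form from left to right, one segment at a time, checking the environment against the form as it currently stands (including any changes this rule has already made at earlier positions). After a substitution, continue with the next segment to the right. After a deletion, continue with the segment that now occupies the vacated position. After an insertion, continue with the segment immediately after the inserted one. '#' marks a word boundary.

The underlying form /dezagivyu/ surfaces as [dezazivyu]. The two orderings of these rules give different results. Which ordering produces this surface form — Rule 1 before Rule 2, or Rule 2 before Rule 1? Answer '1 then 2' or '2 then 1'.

Order 1 then 2:
  1 Velar Fronting: [dezagivyu] → [dezadivyu]
  2 Intervocalic Lenition: [dezadivyu] → [dezazivyu]
  result: [dezazivyu]
Order 2 then 1:
  2 Intervocalic Lenition: [dezagivyu] → [dezahivyu]
  1 Velar Fronting: no change — [dezahivyu]
  result: [dezahivyu]

1 then 2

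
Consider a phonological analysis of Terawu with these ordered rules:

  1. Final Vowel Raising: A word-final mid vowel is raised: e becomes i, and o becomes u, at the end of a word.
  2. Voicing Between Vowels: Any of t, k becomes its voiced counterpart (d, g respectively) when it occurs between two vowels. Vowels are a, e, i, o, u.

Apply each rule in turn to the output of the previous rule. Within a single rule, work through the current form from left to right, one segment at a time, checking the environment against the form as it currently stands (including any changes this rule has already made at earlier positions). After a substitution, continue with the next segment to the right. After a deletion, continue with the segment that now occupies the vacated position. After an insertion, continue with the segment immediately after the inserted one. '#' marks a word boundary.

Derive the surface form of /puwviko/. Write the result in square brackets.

[puwvigu]

1 Final Vowel Raising: [puwviko] → [puwviku]
2 Voicing Between Vowels: [puwviku] → [puwvigu]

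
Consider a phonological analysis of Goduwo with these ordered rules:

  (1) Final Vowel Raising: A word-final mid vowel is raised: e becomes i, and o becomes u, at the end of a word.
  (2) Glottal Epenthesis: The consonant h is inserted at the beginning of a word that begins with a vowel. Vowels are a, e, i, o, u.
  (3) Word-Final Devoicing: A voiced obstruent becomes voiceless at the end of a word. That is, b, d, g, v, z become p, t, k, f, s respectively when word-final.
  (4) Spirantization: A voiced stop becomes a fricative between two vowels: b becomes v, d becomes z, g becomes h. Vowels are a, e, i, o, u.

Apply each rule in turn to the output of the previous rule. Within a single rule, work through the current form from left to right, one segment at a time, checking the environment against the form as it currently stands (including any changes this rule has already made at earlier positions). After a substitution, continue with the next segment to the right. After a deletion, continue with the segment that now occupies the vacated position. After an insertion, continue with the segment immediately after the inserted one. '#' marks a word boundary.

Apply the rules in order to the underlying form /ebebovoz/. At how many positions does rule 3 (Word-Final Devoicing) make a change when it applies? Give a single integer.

1

(1) Final Vowel Raising: no change — [ebebovoz]
(2) Glottal Epenthesis: [ebebovoz] → [hebebovoz]
(3) Word-Final Devoicing: [hebebovoz] → [hebebovos]
(4) Spirantization: [hebebovos] → [hevevovos]
Rule 3 changed 1 position(s).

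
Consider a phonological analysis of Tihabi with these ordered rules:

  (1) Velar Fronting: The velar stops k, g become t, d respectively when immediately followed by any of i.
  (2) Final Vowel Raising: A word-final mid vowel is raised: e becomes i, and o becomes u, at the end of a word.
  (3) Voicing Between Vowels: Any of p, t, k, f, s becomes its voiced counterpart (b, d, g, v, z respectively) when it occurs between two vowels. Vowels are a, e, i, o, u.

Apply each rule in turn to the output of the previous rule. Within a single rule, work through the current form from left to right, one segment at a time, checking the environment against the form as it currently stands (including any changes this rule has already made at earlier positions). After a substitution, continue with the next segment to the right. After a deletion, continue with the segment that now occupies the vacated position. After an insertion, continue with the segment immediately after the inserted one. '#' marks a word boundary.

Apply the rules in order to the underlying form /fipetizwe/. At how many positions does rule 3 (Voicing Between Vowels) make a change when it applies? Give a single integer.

(1) Velar Fronting: no change — [fipetizwe]
(2) Final Vowel Raising: [fipetizwe] → [fipetizwi]
(3) Voicing Between Vowels: [fipetizwi] → [fibedizwi]
Rule 3 changed 2 position(s).

2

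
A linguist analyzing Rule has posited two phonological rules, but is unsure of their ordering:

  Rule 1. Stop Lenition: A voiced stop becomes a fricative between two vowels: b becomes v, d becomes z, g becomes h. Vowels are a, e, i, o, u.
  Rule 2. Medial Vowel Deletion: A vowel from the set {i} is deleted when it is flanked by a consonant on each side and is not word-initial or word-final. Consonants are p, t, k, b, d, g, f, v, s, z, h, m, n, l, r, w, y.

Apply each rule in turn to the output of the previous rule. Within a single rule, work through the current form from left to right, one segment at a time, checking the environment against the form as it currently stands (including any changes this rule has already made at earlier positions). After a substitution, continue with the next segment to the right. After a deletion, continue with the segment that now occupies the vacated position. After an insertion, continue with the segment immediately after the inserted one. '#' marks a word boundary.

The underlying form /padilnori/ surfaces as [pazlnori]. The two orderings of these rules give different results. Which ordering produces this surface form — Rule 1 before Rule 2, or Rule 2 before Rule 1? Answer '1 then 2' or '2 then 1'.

Order 1 then 2:
  1 Stop Lenition: [padilnori] → [pazilnori]
  2 Medial Vowel Deletion: [pazilnori] → [pazlnori]
  result: [pazlnori]
Order 2 then 1:
  2 Medial Vowel Deletion: [padilnori] → [padlnori]
  1 Stop Lenition: no change — [padlnori]
  result: [padlnori]

1 then 2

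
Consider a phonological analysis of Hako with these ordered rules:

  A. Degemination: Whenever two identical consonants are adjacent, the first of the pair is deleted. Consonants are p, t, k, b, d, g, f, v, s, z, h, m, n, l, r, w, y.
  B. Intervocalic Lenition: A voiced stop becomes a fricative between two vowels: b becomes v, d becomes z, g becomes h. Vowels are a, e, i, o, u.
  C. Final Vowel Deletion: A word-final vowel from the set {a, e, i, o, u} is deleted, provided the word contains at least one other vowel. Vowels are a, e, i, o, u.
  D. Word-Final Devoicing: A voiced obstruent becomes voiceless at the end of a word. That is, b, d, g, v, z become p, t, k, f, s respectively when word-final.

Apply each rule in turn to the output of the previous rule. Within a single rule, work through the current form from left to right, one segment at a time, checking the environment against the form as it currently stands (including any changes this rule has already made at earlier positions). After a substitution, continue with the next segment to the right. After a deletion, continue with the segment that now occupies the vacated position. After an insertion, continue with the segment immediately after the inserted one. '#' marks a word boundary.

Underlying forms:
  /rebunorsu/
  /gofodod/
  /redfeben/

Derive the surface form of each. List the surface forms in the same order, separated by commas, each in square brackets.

/rebunorsu/:
  A Degemination: no change — [rebunorsu]
  B Intervocalic Lenition: [rebunorsu] → [revunorsu]
  C Final Vowel Deletion: [revunorsu] → [revunors]
  D Word-Final Devoicing: no change — [revunors]
/gofodod/:
  A Degemination: no change — [gofodod]
  B Intervocalic Lenition: [gofodod] → [gofozod]
  C Final Vowel Deletion: no change — [gofozod]
  D Word-Final Devoicing: [gofozod] → [gofozot]
/redfeben/:
  A Degemination: no change — [redfeben]
  B Intervocalic Lenition: [redfeben] → [redfeven]
  C Final Vowel Deletion: no change — [redfeven]
  D Word-Final Devoicing: no change — [redfeven]

[revunors], [gofozot], [redfeven]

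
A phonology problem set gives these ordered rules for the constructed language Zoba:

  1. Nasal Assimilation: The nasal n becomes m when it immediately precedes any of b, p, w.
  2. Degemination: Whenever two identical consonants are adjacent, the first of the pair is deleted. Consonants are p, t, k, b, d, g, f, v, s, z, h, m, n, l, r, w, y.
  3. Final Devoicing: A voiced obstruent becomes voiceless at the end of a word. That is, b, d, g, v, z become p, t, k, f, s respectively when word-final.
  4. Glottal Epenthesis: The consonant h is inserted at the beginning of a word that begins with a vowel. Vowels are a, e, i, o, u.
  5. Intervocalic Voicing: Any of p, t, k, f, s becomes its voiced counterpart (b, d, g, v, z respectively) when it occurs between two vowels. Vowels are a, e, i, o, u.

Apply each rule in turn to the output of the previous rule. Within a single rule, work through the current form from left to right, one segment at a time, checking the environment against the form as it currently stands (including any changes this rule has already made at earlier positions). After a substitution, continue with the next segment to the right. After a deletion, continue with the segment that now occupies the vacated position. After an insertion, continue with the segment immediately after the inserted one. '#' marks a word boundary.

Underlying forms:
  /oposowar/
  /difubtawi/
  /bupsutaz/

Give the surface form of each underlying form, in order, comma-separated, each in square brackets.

/oposowar/:
  1 Nasal Assimilation: no change — [oposowar]
  2 Degemination: no change — [oposowar]
  3 Final Devoicing: no change — [oposowar]
  4 Glottal Epenthesis: [oposowar] → [hoposowar]
  5 Intervocalic Voicing: [hoposowar] → [hobozowar]
/difubtawi/:
  1 Nasal Assimilation: no change — [difubtawi]
  2 Degemination: no change — [difubtawi]
  3 Final Devoicing: no change — [difubtawi]
  4 Glottal Epenthesis: no change — [difubtawi]
  5 Intervocalic Voicing: [difubtawi] → [divubtawi]
/bupsutaz/:
  1 Nasal Assimilation: no change — [bupsutaz]
  2 Degemination: no change — [bupsutaz]
  3 Final Devoicing: [bupsutaz] → [bupsutas]
  4 Glottal Epenthesis: no change — [bupsutas]
  5 Intervocalic Voicing: [bupsutas] → [bupsudas]

[hobozowar], [divubtawi], [bupsudas]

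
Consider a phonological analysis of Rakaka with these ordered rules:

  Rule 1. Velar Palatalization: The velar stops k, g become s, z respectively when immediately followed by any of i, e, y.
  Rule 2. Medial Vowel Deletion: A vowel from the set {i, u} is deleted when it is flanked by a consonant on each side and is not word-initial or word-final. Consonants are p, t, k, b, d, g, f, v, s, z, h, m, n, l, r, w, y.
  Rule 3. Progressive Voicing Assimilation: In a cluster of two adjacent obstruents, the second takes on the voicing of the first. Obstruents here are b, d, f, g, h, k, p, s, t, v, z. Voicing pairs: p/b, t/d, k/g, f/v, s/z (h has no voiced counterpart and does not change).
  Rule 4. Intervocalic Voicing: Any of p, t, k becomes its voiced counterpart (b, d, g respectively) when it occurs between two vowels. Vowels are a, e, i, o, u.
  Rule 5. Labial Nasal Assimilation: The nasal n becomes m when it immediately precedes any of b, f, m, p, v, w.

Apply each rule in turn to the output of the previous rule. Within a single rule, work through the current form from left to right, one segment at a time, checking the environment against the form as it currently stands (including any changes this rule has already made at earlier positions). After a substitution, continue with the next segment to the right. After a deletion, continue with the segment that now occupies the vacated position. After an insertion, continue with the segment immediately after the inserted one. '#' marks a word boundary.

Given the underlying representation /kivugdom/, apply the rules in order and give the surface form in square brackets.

Rule 1 Velar Palatalization: [kivugdom] → [sivugdom]
Rule 2 Medial Vowel Deletion: [sivugdom] → [svgdom]
Rule 3 Progressive Voicing Assimilation: [svgdom] → [sfktom]
Rule 4 Intervocalic Voicing: no change — [sfktom]
Rule 5 Labial Nasal Assimilation: no change — [sfktom]

[sfktom]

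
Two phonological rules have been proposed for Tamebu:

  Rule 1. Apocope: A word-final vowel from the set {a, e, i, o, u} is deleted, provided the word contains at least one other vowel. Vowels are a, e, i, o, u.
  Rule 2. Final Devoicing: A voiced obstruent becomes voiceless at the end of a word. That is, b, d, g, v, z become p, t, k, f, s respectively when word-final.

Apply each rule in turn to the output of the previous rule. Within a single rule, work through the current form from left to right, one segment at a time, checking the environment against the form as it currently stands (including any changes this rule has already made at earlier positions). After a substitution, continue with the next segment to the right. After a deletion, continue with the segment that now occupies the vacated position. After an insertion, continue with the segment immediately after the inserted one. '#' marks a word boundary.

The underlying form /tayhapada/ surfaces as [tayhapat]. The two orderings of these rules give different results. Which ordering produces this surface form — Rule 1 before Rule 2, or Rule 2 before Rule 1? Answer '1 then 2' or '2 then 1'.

1 then 2

Order 1 then 2:
  1 Apocope: [tayhapada] → [tayhapad]
  2 Final Devoicing: [tayhapad] → [tayhapat]
  result: [tayhapat]
Order 2 then 1:
  2 Final Devoicing: no change — [tayhapada]
  1 Apocope: [tayhapada] → [tayhapad]
  result: [tayhapad]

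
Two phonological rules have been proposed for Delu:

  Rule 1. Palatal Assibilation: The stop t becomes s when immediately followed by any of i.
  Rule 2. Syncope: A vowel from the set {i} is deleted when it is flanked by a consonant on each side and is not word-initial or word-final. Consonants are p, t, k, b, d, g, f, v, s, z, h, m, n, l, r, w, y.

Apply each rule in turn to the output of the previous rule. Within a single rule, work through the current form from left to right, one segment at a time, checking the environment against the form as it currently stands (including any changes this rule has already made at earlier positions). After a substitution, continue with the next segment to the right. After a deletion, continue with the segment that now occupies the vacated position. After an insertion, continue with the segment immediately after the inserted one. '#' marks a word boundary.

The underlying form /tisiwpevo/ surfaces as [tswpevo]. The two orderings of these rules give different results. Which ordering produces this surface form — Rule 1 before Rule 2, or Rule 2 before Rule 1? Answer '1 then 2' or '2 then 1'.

Order 1 then 2:
  1 Palatal Assibilation: [tisiwpevo] → [sisiwpevo]
  2 Syncope: [sisiwpevo] → [sswpevo]
  result: [sswpevo]
Order 2 then 1:
  2 Syncope: [tisiwpevo] → [tswpevo]
  1 Palatal Assibilation: no change — [tswpevo]
  result: [tswpevo]

2 then 1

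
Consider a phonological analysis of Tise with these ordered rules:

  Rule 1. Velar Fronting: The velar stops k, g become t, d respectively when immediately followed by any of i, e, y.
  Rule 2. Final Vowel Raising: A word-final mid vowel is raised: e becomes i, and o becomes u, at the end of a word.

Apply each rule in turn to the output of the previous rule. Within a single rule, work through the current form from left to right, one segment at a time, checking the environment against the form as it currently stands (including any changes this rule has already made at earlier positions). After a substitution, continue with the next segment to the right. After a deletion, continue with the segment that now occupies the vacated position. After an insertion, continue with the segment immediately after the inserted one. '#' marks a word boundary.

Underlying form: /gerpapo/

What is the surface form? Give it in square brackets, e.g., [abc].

Rule 1 Velar Fronting: [gerpapo] → [derpapo]
Rule 2 Final Vowel Raising: [derpapo] → [derpapu]

[derpapu]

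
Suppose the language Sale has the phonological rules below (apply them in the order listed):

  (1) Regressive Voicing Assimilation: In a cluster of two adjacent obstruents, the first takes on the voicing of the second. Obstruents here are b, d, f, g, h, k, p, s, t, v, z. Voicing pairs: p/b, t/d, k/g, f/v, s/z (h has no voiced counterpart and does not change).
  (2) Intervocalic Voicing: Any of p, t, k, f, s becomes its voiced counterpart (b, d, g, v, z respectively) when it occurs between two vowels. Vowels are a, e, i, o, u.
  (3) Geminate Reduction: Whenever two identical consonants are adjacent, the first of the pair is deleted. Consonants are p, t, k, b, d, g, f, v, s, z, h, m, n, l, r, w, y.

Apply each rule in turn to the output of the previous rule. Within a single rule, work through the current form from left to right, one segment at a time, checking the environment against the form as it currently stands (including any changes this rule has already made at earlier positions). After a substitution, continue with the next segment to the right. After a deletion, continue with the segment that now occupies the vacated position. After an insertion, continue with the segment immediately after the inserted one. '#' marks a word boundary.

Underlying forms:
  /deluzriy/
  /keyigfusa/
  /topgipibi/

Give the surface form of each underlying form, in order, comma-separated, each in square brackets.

/deluzriy/:
  (1) Regressive Voicing Assimilation: no change — [deluzriy]
  (2) Intervocalic Voicing: no change — [deluzriy]
  (3) Geminate Reduction: no change — [deluzriy]
/keyigfusa/:
  (1) Regressive Voicing Assimilation: [keyigfusa] → [keyikfusa]
  (2) Intervocalic Voicing: [keyikfusa] → [keyikfuza]
  (3) Geminate Reduction: no change — [keyikfuza]
/topgipibi/:
  (1) Regressive Voicing Assimilation: [topgipibi] → [tobgipibi]
  (2) Intervocalic Voicing: [tobgipibi] → [tobgibibi]
  (3) Geminate Reduction: no change — [tobgibibi]

[deluzriy], [keyikfuza], [tobgibibi]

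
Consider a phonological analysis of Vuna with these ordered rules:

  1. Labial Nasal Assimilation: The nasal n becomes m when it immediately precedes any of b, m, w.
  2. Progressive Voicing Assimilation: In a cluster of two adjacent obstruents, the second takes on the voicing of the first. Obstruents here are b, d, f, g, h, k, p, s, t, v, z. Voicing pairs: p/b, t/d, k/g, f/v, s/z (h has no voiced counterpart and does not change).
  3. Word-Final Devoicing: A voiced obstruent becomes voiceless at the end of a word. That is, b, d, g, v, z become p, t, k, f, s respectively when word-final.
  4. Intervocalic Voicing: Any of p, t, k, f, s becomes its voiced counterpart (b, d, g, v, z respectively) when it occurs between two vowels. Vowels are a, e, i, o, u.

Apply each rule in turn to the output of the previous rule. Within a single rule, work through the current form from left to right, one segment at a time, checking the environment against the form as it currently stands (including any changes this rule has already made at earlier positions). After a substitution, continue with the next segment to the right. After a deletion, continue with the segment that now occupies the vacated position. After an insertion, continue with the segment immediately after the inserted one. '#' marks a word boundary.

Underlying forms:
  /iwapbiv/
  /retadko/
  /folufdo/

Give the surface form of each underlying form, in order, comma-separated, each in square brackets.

/iwapbiv/:
  1 Labial Nasal Assimilation: no change — [iwapbiv]
  2 Progressive Voicing Assimilation: [iwapbiv] → [iwappiv]
  3 Word-Final Devoicing: [iwappiv] → [iwappif]
  4 Intervocalic Voicing: no change — [iwappif]
/retadko/:
  1 Labial Nasal Assimilation: no change — [retadko]
  2 Progressive Voicing Assimilation: [retadko] → [retadgo]
  3 Word-Final Devoicing: no change — [retadgo]
  4 Intervocalic Voicing: [retadgo] → [redadgo]
/folufdo/:
  1 Labial Nasal Assimilation: no change — [folufdo]
  2 Progressive Voicing Assimilation: [folufdo] → [folufto]
  3 Word-Final Devoicing: no change — [folufto]
  4 Intervocalic Voicing: no change — [folufto]

[iwappif], [redadgo], [folufto]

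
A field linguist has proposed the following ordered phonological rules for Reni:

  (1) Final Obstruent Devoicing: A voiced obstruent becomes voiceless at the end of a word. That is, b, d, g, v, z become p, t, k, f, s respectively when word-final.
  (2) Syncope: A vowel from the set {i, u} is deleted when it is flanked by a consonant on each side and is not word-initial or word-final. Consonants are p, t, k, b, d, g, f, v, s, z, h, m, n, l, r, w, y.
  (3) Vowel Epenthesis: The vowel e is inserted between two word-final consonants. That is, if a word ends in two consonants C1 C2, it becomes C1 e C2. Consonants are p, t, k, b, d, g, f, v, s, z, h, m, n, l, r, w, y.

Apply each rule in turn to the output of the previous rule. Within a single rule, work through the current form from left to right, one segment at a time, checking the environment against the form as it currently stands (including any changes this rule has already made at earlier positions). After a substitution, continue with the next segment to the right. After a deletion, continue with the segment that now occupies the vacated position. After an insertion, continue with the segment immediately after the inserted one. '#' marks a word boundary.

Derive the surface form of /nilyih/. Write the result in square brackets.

[nlyeh]

(1) Final Obstruent Devoicing: no change — [nilyih]
(2) Syncope: [nilyih] → [nlyh]
(3) Vowel Epenthesis: [nlyh] → [nlyeh]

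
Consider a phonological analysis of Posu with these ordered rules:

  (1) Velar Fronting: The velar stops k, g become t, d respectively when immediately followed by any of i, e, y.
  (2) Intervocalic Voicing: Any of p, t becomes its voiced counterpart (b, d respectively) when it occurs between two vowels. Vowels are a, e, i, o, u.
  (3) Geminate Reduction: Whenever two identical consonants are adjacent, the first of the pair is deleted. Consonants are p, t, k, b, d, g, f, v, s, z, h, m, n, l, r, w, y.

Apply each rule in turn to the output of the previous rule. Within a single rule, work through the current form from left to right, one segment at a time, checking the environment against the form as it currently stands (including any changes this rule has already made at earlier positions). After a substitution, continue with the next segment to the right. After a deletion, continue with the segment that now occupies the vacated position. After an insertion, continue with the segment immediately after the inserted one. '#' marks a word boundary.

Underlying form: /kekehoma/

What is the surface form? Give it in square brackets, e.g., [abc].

[tedehoma]

(1) Velar Fronting: [kekehoma] → [tetehoma]
(2) Intervocalic Voicing: [tetehoma] → [tedehoma]
(3) Geminate Reduction: no change — [tedehoma]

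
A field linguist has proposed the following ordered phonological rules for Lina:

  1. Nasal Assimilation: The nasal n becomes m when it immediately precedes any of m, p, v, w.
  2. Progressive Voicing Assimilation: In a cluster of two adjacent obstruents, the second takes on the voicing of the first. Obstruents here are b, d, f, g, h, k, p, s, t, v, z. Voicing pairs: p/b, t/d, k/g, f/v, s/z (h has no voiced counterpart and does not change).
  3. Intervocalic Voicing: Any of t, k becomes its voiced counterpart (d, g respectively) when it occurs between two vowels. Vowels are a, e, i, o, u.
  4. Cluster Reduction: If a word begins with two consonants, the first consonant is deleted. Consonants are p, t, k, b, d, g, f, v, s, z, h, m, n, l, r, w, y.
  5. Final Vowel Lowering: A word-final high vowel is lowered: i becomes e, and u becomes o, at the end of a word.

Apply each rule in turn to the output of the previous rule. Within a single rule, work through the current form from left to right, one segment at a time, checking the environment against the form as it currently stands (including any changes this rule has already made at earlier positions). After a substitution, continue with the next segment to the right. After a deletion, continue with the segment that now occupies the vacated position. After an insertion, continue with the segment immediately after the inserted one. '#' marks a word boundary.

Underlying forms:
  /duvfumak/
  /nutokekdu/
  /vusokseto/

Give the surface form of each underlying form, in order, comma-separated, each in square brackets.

[duvvumak], [nudogekto], [vusoksedo]

/duvfumak/:
  1 Nasal Assimilation: no change — [duvfumak]
  2 Progressive Voicing Assimilation: [duvfumak] → [duvvumak]
  3 Intervocalic Voicing: no change — [duvvumak]
  4 Cluster Reduction: no change — [duvvumak]
  5 Final Vowel Lowering: no change — [duvvumak]
/nutokekdu/:
  1 Nasal Assimilation: no change — [nutokekdu]
  2 Progressive Voicing Assimilation: [nutokekdu] → [nutokektu]
  3 Intervocalic Voicing: [nutokektu] → [nudogektu]
  4 Cluster Reduction: no change — [nudogektu]
  5 Final Vowel Lowering: [nudogektu] → [nudogekto]
/vusokseto/:
  1 Nasal Assimilation: no change — [vusokseto]
  2 Progressive Voicing Assimilation: no change — [vusokseto]
  3 Intervocalic Voicing: [vusokseto] → [vusoksedo]
  4 Cluster Reduction: no change — [vusoksedo]
  5 Final Vowel Lowering: no change — [vusoksedo]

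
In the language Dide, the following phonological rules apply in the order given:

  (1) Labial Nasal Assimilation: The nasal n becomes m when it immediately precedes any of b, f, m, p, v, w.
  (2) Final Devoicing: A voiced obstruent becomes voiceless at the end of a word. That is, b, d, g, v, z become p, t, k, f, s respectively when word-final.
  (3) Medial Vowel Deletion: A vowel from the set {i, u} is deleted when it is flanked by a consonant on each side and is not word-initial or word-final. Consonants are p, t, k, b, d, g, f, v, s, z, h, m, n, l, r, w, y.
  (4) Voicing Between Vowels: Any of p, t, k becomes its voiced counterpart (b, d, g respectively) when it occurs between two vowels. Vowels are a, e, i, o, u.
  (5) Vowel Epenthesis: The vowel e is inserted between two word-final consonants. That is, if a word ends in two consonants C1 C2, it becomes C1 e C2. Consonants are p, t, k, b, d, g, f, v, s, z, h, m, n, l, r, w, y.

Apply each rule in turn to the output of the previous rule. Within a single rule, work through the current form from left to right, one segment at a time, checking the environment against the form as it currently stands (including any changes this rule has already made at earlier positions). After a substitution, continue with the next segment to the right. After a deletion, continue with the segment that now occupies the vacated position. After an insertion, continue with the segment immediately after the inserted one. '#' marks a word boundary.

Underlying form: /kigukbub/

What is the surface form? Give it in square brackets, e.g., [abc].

[kgkbep]

(1) Labial Nasal Assimilation: no change — [kigukbub]
(2) Final Devoicing: [kigukbub] → [kigukbup]
(3) Medial Vowel Deletion: [kigukbup] → [kgkbp]
(4) Voicing Between Vowels: no change — [kgkbp]
(5) Vowel Epenthesis: [kgkbp] → [kgkbep]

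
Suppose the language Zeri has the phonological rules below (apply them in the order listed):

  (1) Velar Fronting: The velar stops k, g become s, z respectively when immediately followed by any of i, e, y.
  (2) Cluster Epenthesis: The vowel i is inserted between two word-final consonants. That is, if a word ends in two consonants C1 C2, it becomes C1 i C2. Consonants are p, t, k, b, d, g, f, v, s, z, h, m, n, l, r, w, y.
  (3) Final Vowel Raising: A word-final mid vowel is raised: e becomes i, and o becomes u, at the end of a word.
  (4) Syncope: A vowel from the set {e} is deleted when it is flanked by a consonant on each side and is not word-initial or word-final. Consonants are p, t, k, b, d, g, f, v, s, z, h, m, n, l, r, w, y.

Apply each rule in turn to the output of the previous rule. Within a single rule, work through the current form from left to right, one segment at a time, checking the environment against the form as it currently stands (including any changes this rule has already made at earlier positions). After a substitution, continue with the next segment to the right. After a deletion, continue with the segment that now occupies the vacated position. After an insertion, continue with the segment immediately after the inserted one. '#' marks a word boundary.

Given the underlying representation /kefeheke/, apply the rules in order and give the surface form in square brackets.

[sfhsi]

(1) Velar Fronting: [kefeheke] → [sefehese]
(2) Cluster Epenthesis: no change — [sefehese]
(3) Final Vowel Raising: [sefehese] → [sefehesi]
(4) Syncope: [sefehesi] → [sfhsi]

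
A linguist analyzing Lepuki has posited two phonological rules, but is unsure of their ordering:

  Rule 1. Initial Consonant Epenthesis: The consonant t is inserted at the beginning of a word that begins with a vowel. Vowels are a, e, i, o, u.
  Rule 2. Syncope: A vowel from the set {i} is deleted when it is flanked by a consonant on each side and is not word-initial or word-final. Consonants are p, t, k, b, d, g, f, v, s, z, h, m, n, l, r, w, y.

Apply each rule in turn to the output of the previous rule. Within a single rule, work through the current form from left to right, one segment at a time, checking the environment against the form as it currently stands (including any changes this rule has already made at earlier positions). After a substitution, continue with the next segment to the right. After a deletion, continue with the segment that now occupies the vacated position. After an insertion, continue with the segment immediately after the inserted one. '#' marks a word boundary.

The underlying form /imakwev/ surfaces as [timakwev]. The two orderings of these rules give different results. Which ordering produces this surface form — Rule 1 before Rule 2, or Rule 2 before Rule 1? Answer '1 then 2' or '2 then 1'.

Order 1 then 2:
  1 Initial Consonant Epenthesis: [imakwev] → [timakwev]
  2 Syncope: [timakwev] → [tmakwev]
  result: [tmakwev]
Order 2 then 1:
  2 Syncope: no change — [imakwev]
  1 Initial Consonant Epenthesis: [imakwev] → [timakwev]
  result: [timakwev]

2 then 1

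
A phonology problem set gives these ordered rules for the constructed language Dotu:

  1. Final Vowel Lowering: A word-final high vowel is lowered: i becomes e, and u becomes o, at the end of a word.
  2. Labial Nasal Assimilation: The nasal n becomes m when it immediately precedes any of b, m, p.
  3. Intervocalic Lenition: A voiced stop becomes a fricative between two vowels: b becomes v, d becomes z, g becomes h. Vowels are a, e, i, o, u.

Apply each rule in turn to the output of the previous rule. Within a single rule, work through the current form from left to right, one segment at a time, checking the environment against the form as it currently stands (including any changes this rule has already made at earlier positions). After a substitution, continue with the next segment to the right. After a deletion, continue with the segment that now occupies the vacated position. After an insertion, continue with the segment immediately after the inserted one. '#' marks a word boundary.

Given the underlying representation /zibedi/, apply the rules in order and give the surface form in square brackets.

[ziveze]

1 Final Vowel Lowering: [zibedi] → [zibede]
2 Labial Nasal Assimilation: no change — [zibede]
3 Intervocalic Lenition: [zibede] → [ziveze]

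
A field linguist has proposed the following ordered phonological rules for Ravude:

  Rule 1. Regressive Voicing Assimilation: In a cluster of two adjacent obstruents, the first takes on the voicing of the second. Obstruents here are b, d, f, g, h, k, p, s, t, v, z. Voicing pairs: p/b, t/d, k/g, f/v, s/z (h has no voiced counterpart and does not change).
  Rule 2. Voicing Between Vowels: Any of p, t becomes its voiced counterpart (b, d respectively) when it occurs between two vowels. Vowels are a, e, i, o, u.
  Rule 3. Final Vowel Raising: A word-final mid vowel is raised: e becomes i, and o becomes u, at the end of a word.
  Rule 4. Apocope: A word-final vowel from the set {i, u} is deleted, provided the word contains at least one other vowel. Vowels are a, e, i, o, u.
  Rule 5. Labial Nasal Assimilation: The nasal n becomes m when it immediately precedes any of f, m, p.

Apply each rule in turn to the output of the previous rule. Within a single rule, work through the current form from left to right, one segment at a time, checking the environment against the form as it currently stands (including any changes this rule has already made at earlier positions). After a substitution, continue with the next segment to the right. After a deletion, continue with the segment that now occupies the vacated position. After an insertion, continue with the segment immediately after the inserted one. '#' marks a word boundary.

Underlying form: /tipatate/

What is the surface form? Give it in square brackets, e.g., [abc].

[tibadad]

Rule 1 Regressive Voicing Assimilation: no change — [tipatate]
Rule 2 Voicing Between Vowels: [tipatate] → [tibadade]
Rule 3 Final Vowel Raising: [tibadade] → [tibadadi]
Rule 4 Apocope: [tibadadi] → [tibadad]
Rule 5 Labial Nasal Assimilation: no change — [tibadad]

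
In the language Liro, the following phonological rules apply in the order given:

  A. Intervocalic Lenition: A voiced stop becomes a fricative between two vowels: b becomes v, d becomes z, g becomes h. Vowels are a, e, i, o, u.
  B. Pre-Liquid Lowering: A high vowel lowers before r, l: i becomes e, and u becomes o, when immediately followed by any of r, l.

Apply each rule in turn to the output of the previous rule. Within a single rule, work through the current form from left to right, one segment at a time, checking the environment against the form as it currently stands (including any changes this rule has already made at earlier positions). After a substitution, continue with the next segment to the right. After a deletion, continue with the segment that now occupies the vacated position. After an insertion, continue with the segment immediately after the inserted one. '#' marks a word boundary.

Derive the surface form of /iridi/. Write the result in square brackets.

[erizi]

A Intervocalic Lenition: [iridi] → [irizi]
B Pre-Liquid Lowering: [irizi] → [erizi]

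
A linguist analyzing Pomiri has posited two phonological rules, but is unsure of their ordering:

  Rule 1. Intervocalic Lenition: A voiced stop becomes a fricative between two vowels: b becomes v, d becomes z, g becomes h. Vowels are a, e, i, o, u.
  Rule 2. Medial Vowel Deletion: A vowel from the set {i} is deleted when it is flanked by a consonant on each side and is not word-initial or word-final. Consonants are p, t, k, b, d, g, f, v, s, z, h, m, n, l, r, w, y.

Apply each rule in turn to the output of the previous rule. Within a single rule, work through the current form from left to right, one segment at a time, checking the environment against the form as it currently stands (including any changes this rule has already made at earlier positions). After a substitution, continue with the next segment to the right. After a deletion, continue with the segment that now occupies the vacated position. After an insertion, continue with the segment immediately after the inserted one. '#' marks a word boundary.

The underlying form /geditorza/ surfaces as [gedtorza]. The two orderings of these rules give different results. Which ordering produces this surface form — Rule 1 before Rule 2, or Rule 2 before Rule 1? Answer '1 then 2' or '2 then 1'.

2 then 1

Order 1 then 2:
  1 Intervocalic Lenition: [geditorza] → [gezitorza]
  2 Medial Vowel Deletion: [gezitorza] → [geztorza]
  result: [geztorza]
Order 2 then 1:
  2 Medial Vowel Deletion: [geditorza] → [gedtorza]
  1 Intervocalic Lenition: no change — [gedtorza]
  result: [gedtorza]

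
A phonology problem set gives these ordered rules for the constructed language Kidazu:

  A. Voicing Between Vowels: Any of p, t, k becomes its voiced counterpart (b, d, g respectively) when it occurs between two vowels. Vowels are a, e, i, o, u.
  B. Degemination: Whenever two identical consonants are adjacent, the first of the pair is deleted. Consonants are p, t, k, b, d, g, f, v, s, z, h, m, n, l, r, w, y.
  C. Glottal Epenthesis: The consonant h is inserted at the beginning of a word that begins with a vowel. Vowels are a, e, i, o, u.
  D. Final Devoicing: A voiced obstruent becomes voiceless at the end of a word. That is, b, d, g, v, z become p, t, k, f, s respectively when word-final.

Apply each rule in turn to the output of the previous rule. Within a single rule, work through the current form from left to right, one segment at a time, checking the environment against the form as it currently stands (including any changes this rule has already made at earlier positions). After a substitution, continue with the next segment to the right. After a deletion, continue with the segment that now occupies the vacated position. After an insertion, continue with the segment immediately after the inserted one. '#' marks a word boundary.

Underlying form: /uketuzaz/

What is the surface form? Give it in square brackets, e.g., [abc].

A Voicing Between Vowels: [uketuzaz] → [ugeduzaz]
B Degemination: no change — [ugeduzaz]
C Glottal Epenthesis: [ugeduzaz] → [hugeduzaz]
D Final Devoicing: [hugeduzaz] → [hugeduzas]

[hugeduzas]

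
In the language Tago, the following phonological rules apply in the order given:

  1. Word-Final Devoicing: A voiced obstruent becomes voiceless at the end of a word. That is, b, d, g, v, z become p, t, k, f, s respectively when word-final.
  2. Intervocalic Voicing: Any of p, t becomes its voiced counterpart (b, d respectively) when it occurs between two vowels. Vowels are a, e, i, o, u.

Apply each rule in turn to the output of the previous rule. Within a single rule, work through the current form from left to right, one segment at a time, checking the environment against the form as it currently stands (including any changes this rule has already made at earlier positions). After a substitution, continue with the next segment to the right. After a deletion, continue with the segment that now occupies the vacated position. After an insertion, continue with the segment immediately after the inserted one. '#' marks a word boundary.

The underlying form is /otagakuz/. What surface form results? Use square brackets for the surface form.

[odagakus]

1 Word-Final Devoicing: [otagakuz] → [otagakus]
2 Intervocalic Voicing: [otagakus] → [odagakus]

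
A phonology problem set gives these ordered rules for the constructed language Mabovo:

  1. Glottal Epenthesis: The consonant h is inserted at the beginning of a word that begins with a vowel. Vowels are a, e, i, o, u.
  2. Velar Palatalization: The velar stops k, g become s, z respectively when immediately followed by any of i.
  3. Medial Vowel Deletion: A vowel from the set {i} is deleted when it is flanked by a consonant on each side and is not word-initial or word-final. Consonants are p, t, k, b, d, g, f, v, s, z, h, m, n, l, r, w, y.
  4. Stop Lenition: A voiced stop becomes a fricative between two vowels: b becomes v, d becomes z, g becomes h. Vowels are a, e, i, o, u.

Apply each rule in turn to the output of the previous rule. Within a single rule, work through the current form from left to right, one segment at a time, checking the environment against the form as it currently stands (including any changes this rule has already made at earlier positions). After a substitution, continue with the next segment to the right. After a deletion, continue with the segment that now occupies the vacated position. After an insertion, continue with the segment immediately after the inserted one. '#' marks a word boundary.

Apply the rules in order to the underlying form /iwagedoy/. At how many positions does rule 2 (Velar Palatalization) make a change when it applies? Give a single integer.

1 Glottal Epenthesis: [iwagedoy] → [hiwagedoy]
2 Velar Palatalization: no change — [hiwagedoy]
3 Medial Vowel Deletion: [hiwagedoy] → [hwagedoy]
4 Stop Lenition: [hwagedoy] → [hwahezoy]
Rule 2 changed 0 position(s).

0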